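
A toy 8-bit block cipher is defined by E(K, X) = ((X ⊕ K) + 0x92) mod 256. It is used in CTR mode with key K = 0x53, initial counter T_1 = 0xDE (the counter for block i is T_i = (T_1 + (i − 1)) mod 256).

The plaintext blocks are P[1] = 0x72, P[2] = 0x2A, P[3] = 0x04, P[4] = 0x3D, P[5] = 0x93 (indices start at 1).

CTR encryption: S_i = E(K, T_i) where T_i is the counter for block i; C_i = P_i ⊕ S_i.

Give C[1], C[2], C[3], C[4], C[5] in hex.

C[1] = 0x6D, C[2] = 0x34, C[3] = 0x41, C[4] = 0x79, C[5] = 0xD0

C[1]: T = 0xDE, S = E(K, T) = 0x1F; 0x72 ⊕ 0x1F = 0x6D.
C[2]: T = 0xDF, S = E(K, T) = 0x1E; 0x2A ⊕ 0x1E = 0x34.
C[3]: T = 0xE0, S = E(K, T) = 0x45; 0x04 ⊕ 0x45 = 0x41.
C[4]: T = 0xE1, S = E(K, T) = 0x44; 0x3D ⊕ 0x44 = 0x79.
C[5]: T = 0xE2, S = E(K, T) = 0x43; 0x93 ⊕ 0x43 = 0xD0.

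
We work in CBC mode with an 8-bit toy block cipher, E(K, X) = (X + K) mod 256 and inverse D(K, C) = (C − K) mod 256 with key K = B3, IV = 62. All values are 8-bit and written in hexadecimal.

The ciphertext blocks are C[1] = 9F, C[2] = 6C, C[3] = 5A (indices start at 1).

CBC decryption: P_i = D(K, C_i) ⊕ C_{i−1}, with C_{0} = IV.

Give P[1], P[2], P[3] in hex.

P[1]: D(K, 9F) = EC; EC ⊕ 62 = 8E.
P[2]: D(K, 6C) = B9; B9 ⊕ 9F = 26.
P[3]: D(K, 5A) = A7; A7 ⊕ 6C = CB.

P[1] = 8E, P[2] = 26, P[3] = CB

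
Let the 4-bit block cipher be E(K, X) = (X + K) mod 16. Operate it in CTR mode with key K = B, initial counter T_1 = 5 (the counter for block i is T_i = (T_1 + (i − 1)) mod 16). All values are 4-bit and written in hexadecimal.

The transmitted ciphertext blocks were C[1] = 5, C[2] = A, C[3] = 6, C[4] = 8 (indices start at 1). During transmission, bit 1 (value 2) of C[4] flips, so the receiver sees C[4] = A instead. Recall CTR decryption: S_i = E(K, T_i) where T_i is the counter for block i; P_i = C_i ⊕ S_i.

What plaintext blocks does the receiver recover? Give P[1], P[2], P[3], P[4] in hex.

P[1] = 5, P[2] = B, P[3] = 4, P[4] = 9

Only C[4] changed, to A. In CTR, a change in C_i flips the same bit in P_i only; the keystream is unaffected. Decrypting the received ciphertext:
P[1]: T = 5, S = E(K, T) = 0; 5 ⊕ 0 = 5.
P[2]: T = 6, S = E(K, T) = 1; A ⊕ 1 = B.
P[3]: T = 7, S = E(K, T) = 2; 6 ⊕ 2 = 4.
P[4]: T = 8, S = E(K, T) = 3; A ⊕ 3 = 9.
Blocks that differ from the original plaintext: P[4].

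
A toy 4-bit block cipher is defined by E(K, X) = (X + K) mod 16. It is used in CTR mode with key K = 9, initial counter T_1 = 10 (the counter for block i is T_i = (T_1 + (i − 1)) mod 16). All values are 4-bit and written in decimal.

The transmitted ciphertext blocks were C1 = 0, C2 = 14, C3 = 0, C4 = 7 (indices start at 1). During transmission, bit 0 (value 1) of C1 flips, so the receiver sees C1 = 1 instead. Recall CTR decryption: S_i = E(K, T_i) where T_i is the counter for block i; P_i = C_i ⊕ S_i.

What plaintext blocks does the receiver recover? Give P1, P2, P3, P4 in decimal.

P1 = 2, P2 = 10, P3 = 5, P4 = 1

Only C1 changed, to 1. In CTR, a change in C_i flips the same bit in P_i only; the keystream is unaffected. Decrypting the received ciphertext:
P1: T = 10, S = E(K, T) = 3; 1 ⊕ 3 = 2.
P2: T = 11, S = E(K, T) = 4; 14 ⊕ 4 = 10.
P3: T = 12, S = E(K, T) = 5; 0 ⊕ 5 = 5.
P4: T = 13, S = E(K, T) = 6; 7 ⊕ 6 = 1.
Blocks that differ from the original plaintext: P1.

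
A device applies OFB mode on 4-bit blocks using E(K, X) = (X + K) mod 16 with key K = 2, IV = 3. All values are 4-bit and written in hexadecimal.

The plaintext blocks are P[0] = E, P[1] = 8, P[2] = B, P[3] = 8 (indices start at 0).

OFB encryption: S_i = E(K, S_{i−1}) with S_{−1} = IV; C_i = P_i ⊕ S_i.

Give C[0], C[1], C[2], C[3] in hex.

C[0]: S = E(K, 3) = 5; E ⊕ 5 = B.
C[1]: S = E(K, 5) = 7; 8 ⊕ 7 = F.
C[2]: S = E(K, 7) = 9; B ⊕ 9 = 2.
C[3]: S = E(K, 9) = B; 8 ⊕ B = 3.

C[0] = B, C[1] = F, C[2] = 2, C[3] = 3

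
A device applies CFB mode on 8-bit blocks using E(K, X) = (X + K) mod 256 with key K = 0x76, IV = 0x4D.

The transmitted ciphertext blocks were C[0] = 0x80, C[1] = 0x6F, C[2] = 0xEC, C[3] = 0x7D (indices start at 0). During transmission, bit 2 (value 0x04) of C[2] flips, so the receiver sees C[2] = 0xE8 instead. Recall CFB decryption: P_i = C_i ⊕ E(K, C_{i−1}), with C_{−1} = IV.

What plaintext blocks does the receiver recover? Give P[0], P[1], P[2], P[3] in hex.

P[0] = 0x43, P[1] = 0x99, P[2] = 0x0D, P[3] = 0x23

Only C[2] changed, to 0xE8. In CFB, a change in C_i flips the same bit in P_i and garbles P_{i+1}. Decrypting the received ciphertext:
P[0]: E(K, 0x4D) = 0xC3; 0x80 ⊕ 0xC3 = 0x43.
P[1]: E(K, 0x80) = 0xF6; 0x6F ⊕ 0xF6 = 0x99.
P[2]: E(K, 0x6F) = 0xE5; 0xE8 ⊕ 0xE5 = 0x0D.
P[3]: E(K, 0xE8) = 0x5E; 0x7D ⊕ 0x5E = 0x23.
Blocks that differ from the original plaintext: P[2], P[3].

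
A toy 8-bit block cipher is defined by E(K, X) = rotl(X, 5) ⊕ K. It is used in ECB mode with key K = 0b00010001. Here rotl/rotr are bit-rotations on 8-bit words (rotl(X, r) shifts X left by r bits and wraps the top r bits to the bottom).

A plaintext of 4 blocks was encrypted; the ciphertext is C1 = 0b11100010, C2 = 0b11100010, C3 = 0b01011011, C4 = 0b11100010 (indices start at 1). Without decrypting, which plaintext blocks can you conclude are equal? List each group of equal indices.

P1 = P2 = P4

ECB encrypts each block independently with the same key, so equal ciphertext blocks imply equal plaintext blocks.
C1 = C2 = C4 = 0b11100010, so P1 = P2 = P4.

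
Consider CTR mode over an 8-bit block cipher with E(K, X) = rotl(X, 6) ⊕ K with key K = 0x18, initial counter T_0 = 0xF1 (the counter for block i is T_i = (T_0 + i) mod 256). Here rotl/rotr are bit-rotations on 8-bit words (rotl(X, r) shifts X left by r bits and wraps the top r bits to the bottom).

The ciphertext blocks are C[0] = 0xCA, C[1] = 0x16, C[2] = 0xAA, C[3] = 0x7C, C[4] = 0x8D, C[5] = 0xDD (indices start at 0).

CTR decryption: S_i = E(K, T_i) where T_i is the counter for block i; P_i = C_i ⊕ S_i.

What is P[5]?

P[5]: T = 0xF6, S = E(K, T) = 0xA5; 0xDD ⊕ 0xA5 = 0x78.

P[5] = 0x78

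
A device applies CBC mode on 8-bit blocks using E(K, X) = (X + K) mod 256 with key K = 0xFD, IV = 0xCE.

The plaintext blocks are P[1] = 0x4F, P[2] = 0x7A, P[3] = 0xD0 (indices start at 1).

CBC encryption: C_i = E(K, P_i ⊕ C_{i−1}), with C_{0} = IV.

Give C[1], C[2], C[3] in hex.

C[1]: P[1] ⊕ 0xCE = 0x81; E(K, 0x81) = 0x7E.
C[2]: P[2] ⊕ 0x7E = 0x04; E(K, 0x04) = 0x01.
C[3]: P[3] ⊕ 0x01 = 0xD1; E(K, 0xD1) = 0xCE.

C[1] = 0x7E, C[2] = 0x01, C[3] = 0xCE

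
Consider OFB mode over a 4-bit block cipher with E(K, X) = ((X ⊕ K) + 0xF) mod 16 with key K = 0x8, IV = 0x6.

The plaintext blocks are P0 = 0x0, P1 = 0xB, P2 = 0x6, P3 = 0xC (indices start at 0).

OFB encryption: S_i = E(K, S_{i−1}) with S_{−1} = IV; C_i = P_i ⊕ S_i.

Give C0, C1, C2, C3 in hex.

C0: S = E(K, 0x6) = 0xD; 0x0 ⊕ 0xD = 0xD.
C1: S = E(K, 0xD) = 0x4; 0xB ⊕ 0x4 = 0xF.
C2: S = E(K, 0x4) = 0xB; 0x6 ⊕ 0xB = 0xD.
C3: S = E(K, 0xB) = 0x2; 0xC ⊕ 0x2 = 0xE.

C0 = 0xD, C1 = 0xF, C2 = 0xD, C3 = 0xE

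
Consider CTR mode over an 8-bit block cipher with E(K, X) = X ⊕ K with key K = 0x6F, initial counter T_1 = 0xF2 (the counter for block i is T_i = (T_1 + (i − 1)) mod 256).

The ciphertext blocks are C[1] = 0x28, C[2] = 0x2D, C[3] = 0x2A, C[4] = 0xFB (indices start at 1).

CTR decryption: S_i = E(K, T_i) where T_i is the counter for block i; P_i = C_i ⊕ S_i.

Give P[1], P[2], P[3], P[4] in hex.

P[1] = 0xB5, P[2] = 0xB1, P[3] = 0xB1, P[4] = 0x61

P[1]: T = 0xF2, S = E(K, T) = 0x9D; 0x28 ⊕ 0x9D = 0xB5.
P[2]: T = 0xF3, S = E(K, T) = 0x9C; 0x2D ⊕ 0x9C = 0xB1.
P[3]: T = 0xF4, S = E(K, T) = 0x9B; 0x2A ⊕ 0x9B = 0xB1.
P[4]: T = 0xF5, S = E(K, T) = 0x9A; 0xFB ⊕ 0x9A = 0x61.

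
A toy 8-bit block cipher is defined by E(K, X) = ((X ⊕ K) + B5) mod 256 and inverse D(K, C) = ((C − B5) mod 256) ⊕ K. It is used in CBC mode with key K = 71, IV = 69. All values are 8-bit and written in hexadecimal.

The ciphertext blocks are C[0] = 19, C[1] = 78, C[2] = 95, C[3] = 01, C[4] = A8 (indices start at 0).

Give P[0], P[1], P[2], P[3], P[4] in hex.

CBC decryption: P_i = D(K, C_i) ⊕ C_{i−1}, with C_{−1} = IV.
P[0]: D(K, 19) = 15; 15 ⊕ 69 = 7C.
P[1]: D(K, 78) = B2; B2 ⊕ 19 = AB.
P[2]: D(K, 95) = 91; 91 ⊕ 78 = E9.
P[3]: D(K, 01) = 3D; 3D ⊕ 95 = A8.
P[4]: D(K, A8) = 82; 82 ⊕ 01 = 83.

P[0] = 7C, P[1] = AB, P[2] = E9, P[3] = A8, P[4] = 83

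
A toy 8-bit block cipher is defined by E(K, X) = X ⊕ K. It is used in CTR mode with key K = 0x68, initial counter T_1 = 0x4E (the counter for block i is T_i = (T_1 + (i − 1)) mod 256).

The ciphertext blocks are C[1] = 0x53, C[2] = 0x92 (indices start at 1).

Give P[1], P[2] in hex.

CTR decryption: S_i = E(K, T_i) where T_i is the counter for block i; P_i = C_i ⊕ S_i.
P[1]: T = 0x4E, S = E(K, T) = 0x26; 0x53 ⊕ 0x26 = 0x75.
P[2]: T = 0x4F, S = E(K, T) = 0x27; 0x92 ⊕ 0x27 = 0xB5.

P[1] = 0x75, P[2] = 0xB5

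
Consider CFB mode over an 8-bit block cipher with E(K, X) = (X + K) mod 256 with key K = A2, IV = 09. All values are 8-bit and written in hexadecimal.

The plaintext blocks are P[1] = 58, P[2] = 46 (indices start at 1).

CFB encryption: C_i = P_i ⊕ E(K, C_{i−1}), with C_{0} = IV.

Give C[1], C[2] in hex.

C[1]: E(K, 09) = AB; 58 ⊕ AB = F3.
C[2]: E(K, F3) = 95; 46 ⊕ 95 = D3.

C[1] = F3, C[2] = D3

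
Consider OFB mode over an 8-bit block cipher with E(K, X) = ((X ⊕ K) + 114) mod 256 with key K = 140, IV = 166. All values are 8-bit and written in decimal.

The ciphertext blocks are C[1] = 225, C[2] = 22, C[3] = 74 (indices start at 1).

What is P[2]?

OFB decryption: S_i = E(K, S_{i−1}) with S_{0} = IV; P_i = C_i ⊕ S_i.
P[1]: S = E(K, 166) = 156; 225 ⊕ 156 = 125.
P[2]: S = E(K, 156) = 130; 22 ⊕ 130 = 148.

P[2] = 148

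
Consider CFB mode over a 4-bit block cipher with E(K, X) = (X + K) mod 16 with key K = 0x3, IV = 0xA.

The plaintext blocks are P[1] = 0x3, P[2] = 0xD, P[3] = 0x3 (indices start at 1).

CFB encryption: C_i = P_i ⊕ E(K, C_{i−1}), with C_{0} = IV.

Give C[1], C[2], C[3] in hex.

C[1] = 0xE, C[2] = 0xC, C[3] = 0xC

C[1]: E(K, 0xA) = 0xD; 0x3 ⊕ 0xD = 0xE.
C[2]: E(K, 0xE) = 0x1; 0xD ⊕ 0x1 = 0xC.
C[3]: E(K, 0xC) = 0xF; 0x3 ⊕ 0xF = 0xC.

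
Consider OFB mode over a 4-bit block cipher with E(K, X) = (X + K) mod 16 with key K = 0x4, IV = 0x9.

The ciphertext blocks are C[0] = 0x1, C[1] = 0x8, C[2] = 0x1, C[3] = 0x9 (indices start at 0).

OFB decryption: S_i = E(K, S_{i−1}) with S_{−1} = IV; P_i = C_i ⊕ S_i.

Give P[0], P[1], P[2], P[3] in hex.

P[0] = 0xC, P[1] = 0x9, P[2] = 0x4, P[3] = 0x0

P[0]: S = E(K, 0x9) = 0xD; 0x1 ⊕ 0xD = 0xC.
P[1]: S = E(K, 0xD) = 0x1; 0x8 ⊕ 0x1 = 0x9.
P[2]: S = E(K, 0x1) = 0x5; 0x1 ⊕ 0x5 = 0x4.
P[3]: S = E(K, 0x5) = 0x9; 0x9 ⊕ 0x9 = 0x0.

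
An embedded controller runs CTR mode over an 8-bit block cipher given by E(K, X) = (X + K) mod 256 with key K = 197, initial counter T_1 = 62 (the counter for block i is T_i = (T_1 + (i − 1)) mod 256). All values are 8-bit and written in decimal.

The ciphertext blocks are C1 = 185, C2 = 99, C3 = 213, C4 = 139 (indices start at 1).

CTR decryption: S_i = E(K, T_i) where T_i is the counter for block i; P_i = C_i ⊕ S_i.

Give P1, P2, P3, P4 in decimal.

P1 = 186, P2 = 103, P3 = 208, P4 = 141

P1: T = 62, S = E(K, T) = 3; 185 ⊕ 3 = 186.
P2: T = 63, S = E(K, T) = 4; 99 ⊕ 4 = 103.
P3: T = 64, S = E(K, T) = 5; 213 ⊕ 5 = 208.
P4: T = 65, S = E(K, T) = 6; 139 ⊕ 6 = 141.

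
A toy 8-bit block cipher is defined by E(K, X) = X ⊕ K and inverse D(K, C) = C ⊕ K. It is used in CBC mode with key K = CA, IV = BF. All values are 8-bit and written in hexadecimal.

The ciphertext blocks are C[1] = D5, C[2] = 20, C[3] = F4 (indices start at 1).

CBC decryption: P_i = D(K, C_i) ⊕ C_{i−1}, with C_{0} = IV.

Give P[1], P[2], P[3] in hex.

P[1] = A0, P[2] = 3F, P[3] = 1E

P[1]: D(K, D5) = 1F; 1F ⊕ BF = A0.
P[2]: D(K, 20) = EA; EA ⊕ D5 = 3F.
P[3]: D(K, F4) = 3E; 3E ⊕ 20 = 1E.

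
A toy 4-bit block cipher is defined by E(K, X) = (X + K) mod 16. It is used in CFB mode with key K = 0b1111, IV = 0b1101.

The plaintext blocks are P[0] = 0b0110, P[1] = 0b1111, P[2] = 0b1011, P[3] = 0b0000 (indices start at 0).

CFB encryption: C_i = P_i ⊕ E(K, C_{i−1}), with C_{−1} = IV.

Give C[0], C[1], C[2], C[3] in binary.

C[0] = 0b1010, C[1] = 0b0110, C[2] = 0b1110, C[3] = 0b1101

C[0]: E(K, 0b1101) = 0b1100; 0b0110 ⊕ 0b1100 = 0b1010.
C[1]: E(K, 0b1010) = 0b1001; 0b1111 ⊕ 0b1001 = 0b0110.
C[2]: E(K, 0b0110) = 0b0101; 0b1011 ⊕ 0b0101 = 0b1110.
C[3]: E(K, 0b1110) = 0b1101; 0b0000 ⊕ 0b1101 = 0b1101.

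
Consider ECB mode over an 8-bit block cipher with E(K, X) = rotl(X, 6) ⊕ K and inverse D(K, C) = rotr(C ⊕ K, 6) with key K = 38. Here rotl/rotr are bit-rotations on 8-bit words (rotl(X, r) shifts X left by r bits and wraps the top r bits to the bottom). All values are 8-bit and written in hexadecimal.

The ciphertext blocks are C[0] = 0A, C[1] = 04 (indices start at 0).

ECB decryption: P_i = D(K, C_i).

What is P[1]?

P[1] = F0

P[1]: D(K, 04) = F0.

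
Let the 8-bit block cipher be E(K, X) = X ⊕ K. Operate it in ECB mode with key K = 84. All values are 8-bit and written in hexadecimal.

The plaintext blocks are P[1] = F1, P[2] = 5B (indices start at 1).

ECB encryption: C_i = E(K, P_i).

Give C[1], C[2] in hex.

C[1] = 75, C[2] = DF

C[1]: E(K, F1) = 75.
C[2]: E(K, 5B) = DF.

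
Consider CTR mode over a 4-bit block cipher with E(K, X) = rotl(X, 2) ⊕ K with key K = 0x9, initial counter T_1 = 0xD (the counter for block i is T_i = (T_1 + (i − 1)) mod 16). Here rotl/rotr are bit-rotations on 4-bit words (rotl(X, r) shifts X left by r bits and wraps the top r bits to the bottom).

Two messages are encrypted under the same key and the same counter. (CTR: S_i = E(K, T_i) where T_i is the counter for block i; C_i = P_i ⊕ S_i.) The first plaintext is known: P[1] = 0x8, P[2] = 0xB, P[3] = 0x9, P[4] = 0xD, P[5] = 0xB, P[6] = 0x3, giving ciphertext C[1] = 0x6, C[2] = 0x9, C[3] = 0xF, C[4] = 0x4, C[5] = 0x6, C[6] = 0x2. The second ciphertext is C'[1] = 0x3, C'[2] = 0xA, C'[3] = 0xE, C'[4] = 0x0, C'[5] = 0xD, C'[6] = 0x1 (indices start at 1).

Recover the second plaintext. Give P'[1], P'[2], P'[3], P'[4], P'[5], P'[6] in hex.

In CTR with a reused counter, both messages share the same keystream S_i, so C_i ⊕ C'_i = P_i ⊕ P'_i and thus P'_i = P_i ⊕ C_i ⊕ C'_i.
P'[1]: 0x8 ⊕ 0x6 ⊕ 0x3 = 0xD.
P'[2]: 0xB ⊕ 0x9 ⊕ 0xA = 0x8.
P'[3]: 0x9 ⊕ 0xF ⊕ 0xE = 0x8.
P'[4]: 0xD ⊕ 0x4 ⊕ 0x0 = 0x9.
P'[5]: 0xB ⊕ 0x6 ⊕ 0xD = 0x0.
P'[6]: 0x3 ⊕ 0x2 ⊕ 0x1 = 0x0.

P'[1] = 0xD, P'[2] = 0x8, P'[3] = 0x8, P'[4] = 0x9, P'[5] = 0x0, P'[6] = 0x0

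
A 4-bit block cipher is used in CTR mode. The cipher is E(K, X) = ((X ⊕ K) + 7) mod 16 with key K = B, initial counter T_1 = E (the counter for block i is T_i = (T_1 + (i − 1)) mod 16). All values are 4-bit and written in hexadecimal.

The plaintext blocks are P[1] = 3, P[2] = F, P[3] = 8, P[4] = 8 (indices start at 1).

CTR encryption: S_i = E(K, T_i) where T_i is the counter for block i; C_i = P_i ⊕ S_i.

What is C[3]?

C[3] = A

C[1]: T = E, S = E(K, T) = C; 3 ⊕ C = F.
C[2]: T = F, S = E(K, T) = B; F ⊕ B = 4.
C[3]: T = 0, S = E(K, T) = 2; 8 ⊕ 2 = A.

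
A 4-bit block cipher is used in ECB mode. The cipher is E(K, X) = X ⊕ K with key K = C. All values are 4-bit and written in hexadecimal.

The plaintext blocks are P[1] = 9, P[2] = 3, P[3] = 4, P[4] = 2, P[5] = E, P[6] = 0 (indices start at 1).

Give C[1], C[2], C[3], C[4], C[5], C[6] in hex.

C[1] = 5, C[2] = F, C[3] = 8, C[4] = E, C[5] = 2, C[6] = C

ECB encryption: C_i = E(K, P_i).
C[1]: E(K, 9) = 5.
C[2]: E(K, 3) = F.
C[3]: E(K, 4) = 8.
C[4]: E(K, 2) = E.
C[5]: E(K, E) = 2.
C[6]: E(K, 0) = C.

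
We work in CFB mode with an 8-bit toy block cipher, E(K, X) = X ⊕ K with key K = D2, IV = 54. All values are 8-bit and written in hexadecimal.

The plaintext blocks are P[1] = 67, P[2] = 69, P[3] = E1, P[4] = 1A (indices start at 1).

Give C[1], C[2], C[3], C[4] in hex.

C[1] = E1, C[2] = 5A, C[3] = 69, C[4] = A1

CFB encryption: C_i = P_i ⊕ E(K, C_{i−1}), with C_{0} = IV.
C[1]: E(K, 54) = 86; 67 ⊕ 86 = E1.
C[2]: E(K, E1) = 33; 69 ⊕ 33 = 5A.
C[3]: E(K, 5A) = 88; E1 ⊕ 88 = 69.
C[4]: E(K, 69) = BB; 1A ⊕ BB = A1.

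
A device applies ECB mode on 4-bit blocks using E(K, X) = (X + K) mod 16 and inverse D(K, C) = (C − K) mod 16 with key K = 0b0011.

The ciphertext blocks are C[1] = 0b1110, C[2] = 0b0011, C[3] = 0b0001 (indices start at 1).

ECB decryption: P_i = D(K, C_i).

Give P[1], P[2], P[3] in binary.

P[1] = 0b1011, P[2] = 0b0000, P[3] = 0b1110

P[1]: D(K, 0b1110) = 0b1011.
P[2]: D(K, 0b0011) = 0b0000.
P[3]: D(K, 0b0001) = 0b1110.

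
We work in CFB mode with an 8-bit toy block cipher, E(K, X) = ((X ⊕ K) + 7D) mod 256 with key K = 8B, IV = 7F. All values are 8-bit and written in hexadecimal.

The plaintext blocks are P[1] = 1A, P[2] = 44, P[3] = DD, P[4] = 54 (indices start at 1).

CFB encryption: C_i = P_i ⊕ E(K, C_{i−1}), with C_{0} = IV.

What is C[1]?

C[1] = 6B

C[1]: E(K, 7F) = 71; 1A ⊕ 71 = 6B.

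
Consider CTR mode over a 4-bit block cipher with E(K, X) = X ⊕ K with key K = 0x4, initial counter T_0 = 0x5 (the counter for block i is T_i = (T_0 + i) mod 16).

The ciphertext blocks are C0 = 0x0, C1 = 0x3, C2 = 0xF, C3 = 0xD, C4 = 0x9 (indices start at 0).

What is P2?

CTR decryption: S_i = E(K, T_i) where T_i is the counter for block i; P_i = C_i ⊕ S_i.
P2: T = 0x7, S = E(K, T) = 0x3; 0xF ⊕ 0x3 = 0xC.

P2 = 0xC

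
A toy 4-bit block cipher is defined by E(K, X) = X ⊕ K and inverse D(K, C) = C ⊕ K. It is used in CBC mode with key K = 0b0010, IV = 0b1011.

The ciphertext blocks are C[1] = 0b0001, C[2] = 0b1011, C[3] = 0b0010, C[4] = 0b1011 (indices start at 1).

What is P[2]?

CBC decryption: P_i = D(K, C_i) ⊕ C_{i−1}, with C_{0} = IV.
P[2]: D(K, 0b1011) = 0b1001; 0b1001 ⊕ 0b0001 = 0b1000.

P[2] = 0b1000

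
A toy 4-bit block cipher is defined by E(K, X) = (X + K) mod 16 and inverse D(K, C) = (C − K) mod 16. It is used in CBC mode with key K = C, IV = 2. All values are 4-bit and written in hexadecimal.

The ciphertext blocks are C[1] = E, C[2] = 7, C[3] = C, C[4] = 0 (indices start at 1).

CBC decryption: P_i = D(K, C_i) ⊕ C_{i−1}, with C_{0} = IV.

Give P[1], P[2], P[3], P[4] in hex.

P[1] = 0, P[2] = 5, P[3] = 7, P[4] = 8

P[1]: D(K, E) = 2; 2 ⊕ 2 = 0.
P[2]: D(K, 7) = B; B ⊕ E = 5.
P[3]: D(K, C) = 0; 0 ⊕ 7 = 7.
P[4]: D(K, 0) = 4; 4 ⊕ C = 8.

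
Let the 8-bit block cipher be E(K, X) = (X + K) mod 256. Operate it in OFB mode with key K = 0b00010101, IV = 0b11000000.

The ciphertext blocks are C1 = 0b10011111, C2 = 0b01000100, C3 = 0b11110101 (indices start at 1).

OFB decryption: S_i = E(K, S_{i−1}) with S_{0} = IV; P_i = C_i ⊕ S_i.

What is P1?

P1 = 0b01001010

P1: S = E(K, 0b11000000) = 0b11010101; 0b10011111 ⊕ 0b11010101 = 0b01001010.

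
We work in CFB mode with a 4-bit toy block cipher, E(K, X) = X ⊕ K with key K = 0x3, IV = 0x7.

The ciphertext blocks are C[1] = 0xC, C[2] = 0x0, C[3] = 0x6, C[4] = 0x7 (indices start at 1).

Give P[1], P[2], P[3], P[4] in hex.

P[1] = 0x8, P[2] = 0xF, P[3] = 0x5, P[4] = 0x2

CFB decryption: P_i = C_i ⊕ E(K, C_{i−1}), with C_{0} = IV.
P[1]: E(K, 0x7) = 0x4; 0xC ⊕ 0x4 = 0x8.
P[2]: E(K, 0xC) = 0xF; 0x0 ⊕ 0xF = 0xF.
P[3]: E(K, 0x0) = 0x3; 0x6 ⊕ 0x3 = 0x5.
P[4]: E(K, 0x6) = 0x5; 0x7 ⊕ 0x5 = 0x2.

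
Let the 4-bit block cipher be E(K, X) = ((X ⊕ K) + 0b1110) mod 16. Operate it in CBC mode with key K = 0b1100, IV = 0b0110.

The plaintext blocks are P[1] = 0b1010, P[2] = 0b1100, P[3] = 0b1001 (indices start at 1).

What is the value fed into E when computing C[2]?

0b0010

CBC encryption: C_i = E(K, P_i ⊕ C_{i−1}), with C_{0} = IV.
C[1]: P[1] ⊕ 0b0110 = 0b1100; E(K, 0b1100) = 0b1110.
C[2]: P[2] ⊕ 0b1110 = 0b0010; E(K, 0b0010) = 0b1100.
So the input to E for block [2] is 0b0010.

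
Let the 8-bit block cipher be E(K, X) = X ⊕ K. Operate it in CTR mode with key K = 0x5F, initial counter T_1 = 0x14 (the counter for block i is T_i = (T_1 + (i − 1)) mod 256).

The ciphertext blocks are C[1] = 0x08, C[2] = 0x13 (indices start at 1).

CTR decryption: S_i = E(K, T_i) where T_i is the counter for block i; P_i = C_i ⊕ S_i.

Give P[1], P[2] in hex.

P[1] = 0x43, P[2] = 0x59

P[1]: T = 0x14, S = E(K, T) = 0x4B; 0x08 ⊕ 0x4B = 0x43.
P[2]: T = 0x15, S = E(K, T) = 0x4A; 0x13 ⊕ 0x4A = 0x59.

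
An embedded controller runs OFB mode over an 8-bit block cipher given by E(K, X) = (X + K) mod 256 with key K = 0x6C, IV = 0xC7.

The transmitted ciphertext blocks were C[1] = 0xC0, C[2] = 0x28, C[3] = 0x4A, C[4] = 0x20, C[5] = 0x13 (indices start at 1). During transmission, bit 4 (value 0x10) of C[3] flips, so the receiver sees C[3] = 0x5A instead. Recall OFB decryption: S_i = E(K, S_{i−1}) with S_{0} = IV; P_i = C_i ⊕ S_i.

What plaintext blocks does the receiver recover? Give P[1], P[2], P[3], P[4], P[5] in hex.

P[1] = 0xF3, P[2] = 0xB7, P[3] = 0x51, P[4] = 0x57, P[5] = 0xF0

Only C[3] changed, to 0x5A. In OFB, a change in C_i flips the same bit in P_i only; the keystream is unaffected. Decrypting the received ciphertext:
P[1]: S = E(K, 0xC7) = 0x33; 0xC0 ⊕ 0x33 = 0xF3.
P[2]: S = E(K, 0x33) = 0x9F; 0x28 ⊕ 0x9F = 0xB7.
P[3]: S = E(K, 0x9F) = 0x0B; 0x5A ⊕ 0x0B = 0x51.
P[4]: S = E(K, 0x0B) = 0x77; 0x20 ⊕ 0x77 = 0x57.
P[5]: S = E(K, 0x77) = 0xE3; 0x13 ⊕ 0xE3 = 0xF0.
Blocks that differ from the original plaintext: P[3].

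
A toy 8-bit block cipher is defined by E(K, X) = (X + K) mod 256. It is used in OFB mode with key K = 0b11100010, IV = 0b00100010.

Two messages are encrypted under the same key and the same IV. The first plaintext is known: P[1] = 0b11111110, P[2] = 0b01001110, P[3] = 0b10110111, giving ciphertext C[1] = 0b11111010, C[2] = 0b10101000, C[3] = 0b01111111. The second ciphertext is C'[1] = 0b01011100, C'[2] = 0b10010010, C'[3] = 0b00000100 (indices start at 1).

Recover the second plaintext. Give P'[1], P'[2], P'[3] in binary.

P'[1] = 0b01011000, P'[2] = 0b01110100, P'[3] = 0b11001100

In OFB with a reused IV, both messages share the same keystream S_i, so C_i ⊕ C'_i = P_i ⊕ P'_i and thus P'_i = P_i ⊕ C_i ⊕ C'_i.
P'[1]: 0b11111110 ⊕ 0b11111010 ⊕ 0b01011100 = 0b01011000.
P'[2]: 0b01001110 ⊕ 0b10101000 ⊕ 0b10010010 = 0b01110100.
P'[3]: 0b10110111 ⊕ 0b01111111 ⊕ 0b00000100 = 0b11001100.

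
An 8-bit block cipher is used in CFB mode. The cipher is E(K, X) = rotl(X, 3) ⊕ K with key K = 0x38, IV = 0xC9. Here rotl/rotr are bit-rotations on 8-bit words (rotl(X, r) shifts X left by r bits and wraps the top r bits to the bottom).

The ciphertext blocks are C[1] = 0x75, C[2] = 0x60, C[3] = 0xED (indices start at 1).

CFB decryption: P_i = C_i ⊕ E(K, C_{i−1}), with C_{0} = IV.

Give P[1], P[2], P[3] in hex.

P[1]: E(K, 0xC9) = 0x76; 0x75 ⊕ 0x76 = 0x03.
P[2]: E(K, 0x75) = 0x93; 0x60 ⊕ 0x93 = 0xF3.
P[3]: E(K, 0x60) = 0x3B; 0xED ⊕ 0x3B = 0xD6.

P[1] = 0x03, P[2] = 0xF3, P[3] = 0xD6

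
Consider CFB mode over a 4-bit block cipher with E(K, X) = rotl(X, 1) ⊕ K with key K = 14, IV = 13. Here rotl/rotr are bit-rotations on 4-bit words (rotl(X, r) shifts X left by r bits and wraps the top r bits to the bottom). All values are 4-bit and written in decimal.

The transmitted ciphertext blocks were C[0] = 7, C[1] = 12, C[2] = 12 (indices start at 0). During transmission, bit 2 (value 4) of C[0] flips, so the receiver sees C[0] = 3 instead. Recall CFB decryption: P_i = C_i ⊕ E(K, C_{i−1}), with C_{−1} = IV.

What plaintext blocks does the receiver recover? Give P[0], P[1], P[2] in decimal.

Only C[0] changed, to 3. In CFB, a change in C_i flips the same bit in P_i and garbles P_{i+1}. Decrypting the received ciphertext:
P[0]: E(K, 13) = 5; 3 ⊕ 5 = 6.
P[1]: E(K, 3) = 8; 12 ⊕ 8 = 4.
P[2]: E(K, 12) = 7; 12 ⊕ 7 = 11.
Blocks that differ from the original plaintext: P[0], P[1].

P[0] = 6, P[1] = 4, P[2] = 11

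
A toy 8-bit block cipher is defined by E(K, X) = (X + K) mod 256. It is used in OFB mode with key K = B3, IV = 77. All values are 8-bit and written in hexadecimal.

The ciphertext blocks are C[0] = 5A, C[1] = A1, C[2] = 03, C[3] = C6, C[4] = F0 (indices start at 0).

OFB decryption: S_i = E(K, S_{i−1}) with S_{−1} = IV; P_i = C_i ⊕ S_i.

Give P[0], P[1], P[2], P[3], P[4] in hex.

P[0]: S = E(K, 77) = 2A; 5A ⊕ 2A = 70.
P[1]: S = E(K, 2A) = DD; A1 ⊕ DD = 7C.
P[2]: S = E(K, DD) = 90; 03 ⊕ 90 = 93.
P[3]: S = E(K, 90) = 43; C6 ⊕ 43 = 85.
P[4]: S = E(K, 43) = F6; F0 ⊕ F6 = 06.

P[0] = 70, P[1] = 7C, P[2] = 93, P[3] = 85, P[4] = 06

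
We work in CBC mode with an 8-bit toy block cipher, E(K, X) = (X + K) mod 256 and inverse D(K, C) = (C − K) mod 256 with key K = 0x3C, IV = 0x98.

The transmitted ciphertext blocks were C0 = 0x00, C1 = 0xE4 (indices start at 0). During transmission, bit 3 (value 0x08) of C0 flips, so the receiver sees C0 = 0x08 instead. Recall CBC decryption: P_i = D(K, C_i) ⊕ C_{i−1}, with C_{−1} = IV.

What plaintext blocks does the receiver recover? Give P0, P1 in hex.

Only C0 changed, to 0x08. In CBC, a change in C_i garbles P_i and flips the same bit in P_{i+1}. Decrypting the received ciphertext:
P0: D(K, 0x08) = 0xCC; 0xCC ⊕ 0x98 = 0x54.
P1: D(K, 0xE4) = 0xA8; 0xA8 ⊕ 0x08 = 0xA0.
Blocks that differ from the original plaintext: P0, P1.

P0 = 0x54, P1 = 0xA0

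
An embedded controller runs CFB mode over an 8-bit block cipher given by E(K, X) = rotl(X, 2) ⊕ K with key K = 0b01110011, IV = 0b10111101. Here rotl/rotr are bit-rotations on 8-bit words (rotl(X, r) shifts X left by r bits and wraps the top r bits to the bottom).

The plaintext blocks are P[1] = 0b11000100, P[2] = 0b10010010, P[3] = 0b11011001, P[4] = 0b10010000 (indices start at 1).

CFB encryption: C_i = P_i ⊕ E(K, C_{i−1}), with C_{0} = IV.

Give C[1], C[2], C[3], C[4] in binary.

C[1]: E(K, 0b10111101) = 0b10000101; 0b11000100 ⊕ 0b10000101 = 0b01000001.
C[2]: E(K, 0b01000001) = 0b01110110; 0b10010010 ⊕ 0b01110110 = 0b11100100.
C[3]: E(K, 0b11100100) = 0b11100000; 0b11011001 ⊕ 0b11100000 = 0b00111001.
C[4]: E(K, 0b00111001) = 0b10010111; 0b10010000 ⊕ 0b10010111 = 0b00000111.

C[1] = 0b01000001, C[2] = 0b11100100, C[3] = 0b00111001, C[4] = 0b00000111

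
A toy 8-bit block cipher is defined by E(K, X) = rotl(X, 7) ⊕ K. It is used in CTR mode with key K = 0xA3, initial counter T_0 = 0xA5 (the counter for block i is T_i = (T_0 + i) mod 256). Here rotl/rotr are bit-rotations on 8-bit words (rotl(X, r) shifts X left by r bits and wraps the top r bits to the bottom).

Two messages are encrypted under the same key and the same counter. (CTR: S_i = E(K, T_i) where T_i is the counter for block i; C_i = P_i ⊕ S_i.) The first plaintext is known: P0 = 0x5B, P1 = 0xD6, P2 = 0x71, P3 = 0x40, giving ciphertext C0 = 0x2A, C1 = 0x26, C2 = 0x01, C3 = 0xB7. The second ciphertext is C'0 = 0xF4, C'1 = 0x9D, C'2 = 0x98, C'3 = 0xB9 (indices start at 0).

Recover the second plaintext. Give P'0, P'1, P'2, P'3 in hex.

In CTR with a reused counter, both messages share the same keystream S_i, so C_i ⊕ C'_i = P_i ⊕ P'_i and thus P'_i = P_i ⊕ C_i ⊕ C'_i.
P'0: 0x5B ⊕ 0x2A ⊕ 0xF4 = 0x85.
P'1: 0xD6 ⊕ 0x26 ⊕ 0x9D = 0x6D.
P'2: 0x71 ⊕ 0x01 ⊕ 0x98 = 0xE8.
P'3: 0x40 ⊕ 0xB7 ⊕ 0xB9 = 0x4E.

P'0 = 0x85, P'1 = 0x6D, P'2 = 0xE8, P'3 = 0x4E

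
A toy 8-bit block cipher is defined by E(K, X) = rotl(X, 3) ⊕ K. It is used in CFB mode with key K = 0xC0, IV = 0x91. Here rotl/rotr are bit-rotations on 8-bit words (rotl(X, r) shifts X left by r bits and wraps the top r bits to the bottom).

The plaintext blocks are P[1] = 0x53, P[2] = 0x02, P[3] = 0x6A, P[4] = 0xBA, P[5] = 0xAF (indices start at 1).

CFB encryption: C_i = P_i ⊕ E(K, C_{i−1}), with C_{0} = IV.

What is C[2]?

C[2] = 0x3A

C[1]: E(K, 0x91) = 0x4C; 0x53 ⊕ 0x4C = 0x1F.
C[2]: E(K, 0x1F) = 0x38; 0x02 ⊕ 0x38 = 0x3A.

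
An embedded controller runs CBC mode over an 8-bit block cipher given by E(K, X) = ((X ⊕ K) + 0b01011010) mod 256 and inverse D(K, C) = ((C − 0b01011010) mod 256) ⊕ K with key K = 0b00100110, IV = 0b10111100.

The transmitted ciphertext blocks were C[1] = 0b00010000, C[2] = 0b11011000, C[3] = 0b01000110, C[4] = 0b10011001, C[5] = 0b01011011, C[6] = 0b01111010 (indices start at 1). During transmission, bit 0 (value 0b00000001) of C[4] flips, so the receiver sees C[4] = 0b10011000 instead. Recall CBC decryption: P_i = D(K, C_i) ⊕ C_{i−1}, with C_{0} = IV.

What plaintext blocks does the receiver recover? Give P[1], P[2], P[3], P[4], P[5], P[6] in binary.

Only C[4] changed, to 0b10011000. In CBC, a change in C_i garbles P_i and flips the same bit in P_{i+1}. Decrypting the received ciphertext:
P[1]: D(K, 0b00010000) = 0b10010000; 0b10010000 ⊕ 0b10111100 = 0b00101100.
P[2]: D(K, 0b11011000) = 0b01011000; 0b01011000 ⊕ 0b00010000 = 0b01001000.
P[3]: D(K, 0b01000110) = 0b11001010; 0b11001010 ⊕ 0b11011000 = 0b00010010.
P[4]: D(K, 0b10011000) = 0b00011000; 0b00011000 ⊕ 0b01000110 = 0b01011110.
P[5]: D(K, 0b01011011) = 0b00100111; 0b00100111 ⊕ 0b10011000 = 0b10111111.
P[6]: D(K, 0b01111010) = 0b00000110; 0b00000110 ⊕ 0b01011011 = 0b01011101.
Blocks that differ from the original plaintext: P[4], P[5].

P[1] = 0b00101100, P[2] = 0b01001000, P[3] = 0b00010010, P[4] = 0b01011110, P[5] = 0b10111111, P[6] = 0b01011101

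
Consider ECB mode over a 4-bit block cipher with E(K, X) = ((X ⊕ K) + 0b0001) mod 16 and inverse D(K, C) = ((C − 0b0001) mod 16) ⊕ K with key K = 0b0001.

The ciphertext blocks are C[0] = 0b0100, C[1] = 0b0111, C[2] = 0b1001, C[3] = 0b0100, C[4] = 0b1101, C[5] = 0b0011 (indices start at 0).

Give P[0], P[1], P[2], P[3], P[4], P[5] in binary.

ECB decryption: P_i = D(K, C_i).
P[0]: D(K, 0b0100) = 0b0010.
P[1]: D(K, 0b0111) = 0b0111.
P[2]: D(K, 0b1001) = 0b1001.
P[3]: D(K, 0b0100) = 0b0010.
P[4]: D(K, 0b1101) = 0b1101.
P[5]: D(K, 0b0011) = 0b0011.

P[0] = 0b0010, P[1] = 0b0111, P[2] = 0b1001, P[3] = 0b0010, P[4] = 0b1101, P[5] = 0b0011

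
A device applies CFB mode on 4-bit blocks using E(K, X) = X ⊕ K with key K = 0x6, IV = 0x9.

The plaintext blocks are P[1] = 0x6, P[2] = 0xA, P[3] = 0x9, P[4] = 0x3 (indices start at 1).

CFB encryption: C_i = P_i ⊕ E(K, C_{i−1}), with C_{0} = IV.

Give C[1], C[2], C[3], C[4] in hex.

C[1] = 0x9, C[2] = 0x5, C[3] = 0xA, C[4] = 0xF

C[1]: E(K, 0x9) = 0xF; 0x6 ⊕ 0xF = 0x9.
C[2]: E(K, 0x9) = 0xF; 0xA ⊕ 0xF = 0x5.
C[3]: E(K, 0x5) = 0x3; 0x9 ⊕ 0x3 = 0xA.
C[4]: E(K, 0xA) = 0xC; 0x3 ⊕ 0xC = 0xF.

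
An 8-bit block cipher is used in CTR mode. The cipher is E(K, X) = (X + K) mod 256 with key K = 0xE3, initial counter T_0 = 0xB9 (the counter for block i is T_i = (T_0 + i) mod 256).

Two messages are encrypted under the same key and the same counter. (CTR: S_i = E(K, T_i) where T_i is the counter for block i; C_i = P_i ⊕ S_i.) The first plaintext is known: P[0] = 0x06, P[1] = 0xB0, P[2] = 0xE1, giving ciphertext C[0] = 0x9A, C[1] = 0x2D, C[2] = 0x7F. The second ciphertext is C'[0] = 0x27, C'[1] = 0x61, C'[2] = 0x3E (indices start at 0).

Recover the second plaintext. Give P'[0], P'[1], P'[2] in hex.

In CTR with a reused counter, both messages share the same keystream S_i, so C_i ⊕ C'_i = P_i ⊕ P'_i and thus P'_i = P_i ⊕ C_i ⊕ C'_i.
P'[0]: 0x06 ⊕ 0x9A ⊕ 0x27 = 0xBB.
P'[1]: 0xB0 ⊕ 0x2D ⊕ 0x61 = 0xFC.
P'[2]: 0xE1 ⊕ 0x7F ⊕ 0x3E = 0xA0.

P'[0] = 0xBB, P'[1] = 0xFC, P'[2] = 0xA0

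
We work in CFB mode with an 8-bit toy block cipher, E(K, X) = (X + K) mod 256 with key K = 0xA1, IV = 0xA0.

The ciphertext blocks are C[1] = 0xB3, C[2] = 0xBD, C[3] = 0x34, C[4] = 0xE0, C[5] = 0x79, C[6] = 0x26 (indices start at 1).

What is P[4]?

CFB decryption: P_i = C_i ⊕ E(K, C_{i−1}), with C_{0} = IV.
P[4]: E(K, 0x34) = 0xD5; 0xE0 ⊕ 0xD5 = 0x35.

P[4] = 0x35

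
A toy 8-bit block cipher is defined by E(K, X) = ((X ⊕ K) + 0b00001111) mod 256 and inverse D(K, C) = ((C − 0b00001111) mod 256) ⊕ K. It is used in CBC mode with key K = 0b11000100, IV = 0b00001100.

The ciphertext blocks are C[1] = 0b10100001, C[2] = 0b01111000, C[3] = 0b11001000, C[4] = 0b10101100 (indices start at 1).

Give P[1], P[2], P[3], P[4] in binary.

CBC decryption: P_i = D(K, C_i) ⊕ C_{i−1}, with C_{0} = IV.
P[1]: D(K, 0b10100001) = 0b01010110; 0b01010110 ⊕ 0b00001100 = 0b01011010.
P[2]: D(K, 0b01111000) = 0b10101101; 0b10101101 ⊕ 0b10100001 = 0b00001100.
P[3]: D(K, 0b11001000) = 0b01111101; 0b01111101 ⊕ 0b01111000 = 0b00000101.
P[4]: D(K, 0b10101100) = 0b01011001; 0b01011001 ⊕ 0b11001000 = 0b10010001.

P[1] = 0b01011010, P[2] = 0b00001100, P[3] = 0b00000101, P[4] = 0b10010001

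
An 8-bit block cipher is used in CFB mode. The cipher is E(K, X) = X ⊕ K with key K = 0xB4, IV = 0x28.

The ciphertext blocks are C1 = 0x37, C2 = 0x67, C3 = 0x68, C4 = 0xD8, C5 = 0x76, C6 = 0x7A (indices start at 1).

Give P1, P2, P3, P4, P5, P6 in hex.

P1 = 0xAB, P2 = 0xE4, P3 = 0xBB, P4 = 0x04, P5 = 0x1A, P6 = 0xB8

CFB decryption: P_i = C_i ⊕ E(K, C_{i−1}), with C_{0} = IV.
P1: E(K, 0x28) = 0x9C; 0x37 ⊕ 0x9C = 0xAB.
P2: E(K, 0x37) = 0x83; 0x67 ⊕ 0x83 = 0xE4.
P3: E(K, 0x67) = 0xD3; 0x68 ⊕ 0xD3 = 0xBB.
P4: E(K, 0x68) = 0xDC; 0xD8 ⊕ 0xDC = 0x04.
P5: E(K, 0xD8) = 0x6C; 0x76 ⊕ 0x6C = 0x1A.
P6: E(K, 0x76) = 0xC2; 0x7A ⊕ 0xC2 = 0xB8.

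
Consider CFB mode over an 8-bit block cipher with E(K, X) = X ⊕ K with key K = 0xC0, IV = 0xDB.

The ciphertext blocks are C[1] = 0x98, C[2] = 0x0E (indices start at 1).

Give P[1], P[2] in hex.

CFB decryption: P_i = C_i ⊕ E(K, C_{i−1}), with C_{0} = IV.
P[1]: E(K, 0xDB) = 0x1B; 0x98 ⊕ 0x1B = 0x83.
P[2]: E(K, 0x98) = 0x58; 0x0E ⊕ 0x58 = 0x56.

P[1] = 0x83, P[2] = 0x56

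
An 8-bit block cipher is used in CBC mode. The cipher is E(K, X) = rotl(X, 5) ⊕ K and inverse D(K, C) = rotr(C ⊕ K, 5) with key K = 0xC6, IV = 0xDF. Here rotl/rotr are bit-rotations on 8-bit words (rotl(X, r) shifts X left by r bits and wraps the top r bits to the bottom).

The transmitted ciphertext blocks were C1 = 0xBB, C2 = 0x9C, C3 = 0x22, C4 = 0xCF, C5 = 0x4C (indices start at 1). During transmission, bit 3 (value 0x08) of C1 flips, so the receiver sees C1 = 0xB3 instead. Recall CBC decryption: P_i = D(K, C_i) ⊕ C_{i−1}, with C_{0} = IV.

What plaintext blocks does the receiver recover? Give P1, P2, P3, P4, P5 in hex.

P1 = 0x74, P2 = 0x61, P3 = 0xBB, P4 = 0x6A, P5 = 0x9B

Only C1 changed, to 0xB3. In CBC, a change in C_i garbles P_i and flips the same bit in P_{i+1}. Decrypting the received ciphertext:
P1: D(K, 0xB3) = 0xAB; 0xAB ⊕ 0xDF = 0x74.
P2: D(K, 0x9C) = 0xD2; 0xD2 ⊕ 0xB3 = 0x61.
P3: D(K, 0x22) = 0x27; 0x27 ⊕ 0x9C = 0xBB.
P4: D(K, 0xCF) = 0x48; 0x48 ⊕ 0x22 = 0x6A.
P5: D(K, 0x4C) = 0x54; 0x54 ⊕ 0xCF = 0x9B.
Blocks that differ from the original plaintext: P1, P2.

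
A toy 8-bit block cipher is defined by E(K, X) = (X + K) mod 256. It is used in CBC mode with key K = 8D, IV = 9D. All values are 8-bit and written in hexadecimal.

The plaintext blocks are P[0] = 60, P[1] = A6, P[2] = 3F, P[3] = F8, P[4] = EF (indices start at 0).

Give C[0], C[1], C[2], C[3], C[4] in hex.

CBC encryption: C_i = E(K, P_i ⊕ C_{i−1}), with C_{−1} = IV.
C[0]: P[0] ⊕ 9D = FD; E(K, FD) = 8A.
C[1]: P[1] ⊕ 8A = 2C; E(K, 2C) = B9.
C[2]: P[2] ⊕ B9 = 86; E(K, 86) = 13.
C[3]: P[3] ⊕ 13 = EB; E(K, EB) = 78.
C[4]: P[4] ⊕ 78 = 97; E(K, 97) = 24.

C[0] = 8A, C[1] = B9, C[2] = 13, C[3] = 78, C[4] = 24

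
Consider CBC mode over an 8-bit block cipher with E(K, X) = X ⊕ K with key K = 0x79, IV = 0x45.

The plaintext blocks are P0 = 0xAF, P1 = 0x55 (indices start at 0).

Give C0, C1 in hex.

CBC encryption: C_i = E(K, P_i ⊕ C_{i−1}), with C_{−1} = IV.
C0: P0 ⊕ 0x45 = 0xEA; E(K, 0xEA) = 0x93.
C1: P1 ⊕ 0x93 = 0xC6; E(K, 0xC6) = 0xBF.

C0 = 0x93, C1 = 0xBF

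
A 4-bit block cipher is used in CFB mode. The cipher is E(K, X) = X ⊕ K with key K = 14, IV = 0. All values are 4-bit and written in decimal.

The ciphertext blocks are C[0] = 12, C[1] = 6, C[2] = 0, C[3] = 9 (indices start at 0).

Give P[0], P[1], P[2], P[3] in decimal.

P[0] = 2, P[1] = 4, P[2] = 8, P[3] = 7

CFB decryption: P_i = C_i ⊕ E(K, C_{i−1}), with C_{−1} = IV.
P[0]: E(K, 0) = 14; 12 ⊕ 14 = 2.
P[1]: E(K, 12) = 2; 6 ⊕ 2 = 4.
P[2]: E(K, 6) = 8; 0 ⊕ 8 = 8.
P[3]: E(K, 0) = 14; 9 ⊕ 14 = 7.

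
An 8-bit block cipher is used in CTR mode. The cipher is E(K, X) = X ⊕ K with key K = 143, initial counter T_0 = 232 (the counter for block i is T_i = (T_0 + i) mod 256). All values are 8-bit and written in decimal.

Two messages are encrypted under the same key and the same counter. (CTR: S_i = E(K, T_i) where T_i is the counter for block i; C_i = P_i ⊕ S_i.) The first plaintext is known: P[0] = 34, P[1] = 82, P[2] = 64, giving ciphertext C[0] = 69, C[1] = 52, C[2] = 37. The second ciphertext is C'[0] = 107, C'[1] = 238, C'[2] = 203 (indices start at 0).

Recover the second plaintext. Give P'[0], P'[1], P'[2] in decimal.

In CTR with a reused counter, both messages share the same keystream S_i, so C_i ⊕ C'_i = P_i ⊕ P'_i and thus P'_i = P_i ⊕ C_i ⊕ C'_i.
P'[0]: 34 ⊕ 69 ⊕ 107 = 12.
P'[1]: 82 ⊕ 52 ⊕ 238 = 136.
P'[2]: 64 ⊕ 37 ⊕ 203 = 174.

P'[0] = 12, P'[1] = 136, P'[2] = 174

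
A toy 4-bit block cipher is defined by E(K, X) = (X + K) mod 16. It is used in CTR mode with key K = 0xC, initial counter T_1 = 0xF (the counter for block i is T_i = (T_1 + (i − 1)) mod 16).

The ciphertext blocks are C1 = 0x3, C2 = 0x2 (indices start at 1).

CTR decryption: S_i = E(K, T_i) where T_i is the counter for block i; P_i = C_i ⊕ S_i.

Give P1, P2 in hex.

P1: T = 0xF, S = E(K, T) = 0xB; 0x3 ⊕ 0xB = 0x8.
P2: T = 0x0, S = E(K, T) = 0xC; 0x2 ⊕ 0xC = 0xE.

P1 = 0x8, P2 = 0xE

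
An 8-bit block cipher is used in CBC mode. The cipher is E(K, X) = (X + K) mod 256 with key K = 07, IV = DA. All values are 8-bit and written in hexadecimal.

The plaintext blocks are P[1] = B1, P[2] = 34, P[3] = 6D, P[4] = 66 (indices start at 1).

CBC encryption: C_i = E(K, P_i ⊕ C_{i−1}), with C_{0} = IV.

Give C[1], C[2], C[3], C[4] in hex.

C[1] = 72, C[2] = 4D, C[3] = 27, C[4] = 48

C[1]: P[1] ⊕ DA = 6B; E(K, 6B) = 72.
C[2]: P[2] ⊕ 72 = 46; E(K, 46) = 4D.
C[3]: P[3] ⊕ 4D = 20; E(K, 20) = 27.
C[4]: P[4] ⊕ 27 = 41; E(K, 41) = 48.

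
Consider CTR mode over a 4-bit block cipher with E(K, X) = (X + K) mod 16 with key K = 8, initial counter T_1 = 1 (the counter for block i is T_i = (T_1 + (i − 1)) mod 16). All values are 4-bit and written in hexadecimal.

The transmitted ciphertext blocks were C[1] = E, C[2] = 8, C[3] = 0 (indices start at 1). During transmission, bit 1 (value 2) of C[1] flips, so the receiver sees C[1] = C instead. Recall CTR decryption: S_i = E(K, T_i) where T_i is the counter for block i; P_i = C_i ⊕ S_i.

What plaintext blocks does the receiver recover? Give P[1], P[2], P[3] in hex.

Only C[1] changed, to C. In CTR, a change in C_i flips the same bit in P_i only; the keystream is unaffected. Decrypting the received ciphertext:
P[1]: T = 1, S = E(K, T) = 9; C ⊕ 9 = 5.
P[2]: T = 2, S = E(K, T) = A; 8 ⊕ A = 2.
P[3]: T = 3, S = E(K, T) = B; 0 ⊕ B = B.
Blocks that differ from the original plaintext: P[1].

P[1] = 5, P[2] = 2, P[3] = B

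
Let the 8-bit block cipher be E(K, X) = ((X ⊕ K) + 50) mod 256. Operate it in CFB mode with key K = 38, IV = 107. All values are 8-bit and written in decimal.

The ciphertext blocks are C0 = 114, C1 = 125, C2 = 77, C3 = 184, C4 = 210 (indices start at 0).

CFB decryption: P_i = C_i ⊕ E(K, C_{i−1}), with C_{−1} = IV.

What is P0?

P0: E(K, 107) = 127; 114 ⊕ 127 = 13.

P0 = 13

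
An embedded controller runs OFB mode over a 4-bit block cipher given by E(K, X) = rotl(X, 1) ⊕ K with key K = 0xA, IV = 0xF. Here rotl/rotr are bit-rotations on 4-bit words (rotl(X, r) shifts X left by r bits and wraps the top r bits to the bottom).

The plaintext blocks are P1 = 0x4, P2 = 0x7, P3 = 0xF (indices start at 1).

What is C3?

C3 = 0x5

OFB encryption: S_i = E(K, S_{i−1}) with S_{0} = IV; C_i = P_i ⊕ S_i.
C1: S = E(K, 0xF) = 0x5; 0x4 ⊕ 0x5 = 0x1.
C2: S = E(K, 0x5) = 0x0; 0x7 ⊕ 0x0 = 0x7.
C3: S = E(K, 0x0) = 0xA; 0xF ⊕ 0xA = 0x5.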